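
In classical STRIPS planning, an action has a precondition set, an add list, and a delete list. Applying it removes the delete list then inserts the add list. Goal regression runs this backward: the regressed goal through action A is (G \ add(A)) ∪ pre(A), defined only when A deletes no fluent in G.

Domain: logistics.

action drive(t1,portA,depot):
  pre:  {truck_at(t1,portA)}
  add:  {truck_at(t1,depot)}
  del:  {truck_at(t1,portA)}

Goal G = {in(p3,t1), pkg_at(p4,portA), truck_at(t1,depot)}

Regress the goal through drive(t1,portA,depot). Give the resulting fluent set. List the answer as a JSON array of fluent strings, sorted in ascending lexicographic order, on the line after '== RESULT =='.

Regress:
  G ∩ del = {}  (empty — regression defined)
  G \ add = {in(p3,t1), pkg_at(p4,portA), truck_at(t1,depot)} \ {truck_at(t1,depot)} = {in(p3,t1), pkg_at(p4,portA)}
  ∪ pre   = {in(p3,t1), pkg_at(p4,portA)} ∪ {truck_at(t1,portA)}
          = {in(p3,t1), pkg_at(p4,portA), truck_at(t1,portA)}

== RESULT ==
["in(p3,t1)", "pkg_at(p4,portA)", "truck_at(t1,portA)"]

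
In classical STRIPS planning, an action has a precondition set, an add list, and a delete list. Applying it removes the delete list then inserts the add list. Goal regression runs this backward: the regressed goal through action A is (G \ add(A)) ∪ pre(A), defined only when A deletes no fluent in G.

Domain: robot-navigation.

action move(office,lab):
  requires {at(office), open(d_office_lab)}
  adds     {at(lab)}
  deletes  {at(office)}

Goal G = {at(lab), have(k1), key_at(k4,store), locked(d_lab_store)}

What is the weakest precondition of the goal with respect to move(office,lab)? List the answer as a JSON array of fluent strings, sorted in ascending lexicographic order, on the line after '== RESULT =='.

Regress:
  G ∩ del = {}  (empty — regression defined)
  G \ add = {at(lab), have(k1), key_at(k4,store), locked(d_lab_store)} \ {at(lab)} = {have(k1), key_at(k4,store), locked(d_lab_store)}
  ∪ pre   = {have(k1), key_at(k4,store), locked(d_lab_store)} ∪ {at(office), open(d_office_lab)}
          = {at(office), have(k1), key_at(k4,store), locked(d_lab_store), open(d_office_lab)}

== RESULT ==
["at(office)", "have(k1)", "key_at(k4,store)", "locked(d_lab_store)", "open(d_office_lab)"]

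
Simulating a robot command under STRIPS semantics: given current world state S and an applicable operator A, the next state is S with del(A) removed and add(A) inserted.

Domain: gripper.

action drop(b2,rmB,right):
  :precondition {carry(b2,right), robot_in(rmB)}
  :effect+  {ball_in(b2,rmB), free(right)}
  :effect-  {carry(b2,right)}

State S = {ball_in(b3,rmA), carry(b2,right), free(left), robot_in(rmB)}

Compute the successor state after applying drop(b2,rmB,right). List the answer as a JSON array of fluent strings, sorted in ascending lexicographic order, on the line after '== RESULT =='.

Compute (S \ del) ∪ add:
  pre ⊆ S: {carry(b2,right), robot_in(rmB)} ⊆ S  — applicable
  S \ del = {ball_in(b3,rmA), free(left), robot_in(rmB)}
  ∪ add   = {ball_in(b2,rmB), ball_in(b3,rmA), free(left), free(right), robot_in(rmB)}

== RESULT ==
["ball_in(b2,rmB)", "ball_in(b3,rmA)", "free(left)", "free(right)", "robot_in(rmB)"]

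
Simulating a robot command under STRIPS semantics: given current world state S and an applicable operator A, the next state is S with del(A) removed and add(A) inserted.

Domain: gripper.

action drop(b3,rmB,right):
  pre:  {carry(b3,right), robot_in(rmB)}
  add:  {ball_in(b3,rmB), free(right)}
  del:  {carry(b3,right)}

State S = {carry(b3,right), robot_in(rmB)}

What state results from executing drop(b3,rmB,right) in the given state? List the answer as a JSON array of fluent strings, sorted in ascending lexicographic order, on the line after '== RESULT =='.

Compute (S \ del) ∪ add:
  pre ⊆ S: {carry(b3,right), robot_in(rmB)} ⊆ S  — applicable
  S \ del = {robot_in(rmB)}
  ∪ add   = {ball_in(b3,rmB), free(right), robot_in(rmB)}

== RESULT ==
["ball_in(b3,rmB)", "free(right)", "robot_in(rmB)"]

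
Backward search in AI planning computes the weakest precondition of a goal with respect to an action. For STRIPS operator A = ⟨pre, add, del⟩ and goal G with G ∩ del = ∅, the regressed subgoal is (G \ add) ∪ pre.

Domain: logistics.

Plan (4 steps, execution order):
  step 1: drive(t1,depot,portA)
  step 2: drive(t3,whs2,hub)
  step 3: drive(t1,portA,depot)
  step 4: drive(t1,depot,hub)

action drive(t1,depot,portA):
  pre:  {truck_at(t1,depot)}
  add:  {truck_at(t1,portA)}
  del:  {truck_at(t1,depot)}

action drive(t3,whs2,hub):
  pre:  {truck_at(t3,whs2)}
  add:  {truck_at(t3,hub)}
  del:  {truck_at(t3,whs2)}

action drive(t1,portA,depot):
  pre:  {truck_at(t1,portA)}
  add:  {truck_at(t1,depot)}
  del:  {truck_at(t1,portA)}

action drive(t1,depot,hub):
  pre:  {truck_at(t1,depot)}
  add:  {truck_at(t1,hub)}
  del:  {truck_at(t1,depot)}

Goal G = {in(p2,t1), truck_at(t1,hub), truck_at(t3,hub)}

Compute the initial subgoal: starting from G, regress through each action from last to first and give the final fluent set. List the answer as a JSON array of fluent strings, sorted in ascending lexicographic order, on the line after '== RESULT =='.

Regress step by step:
  through step 4 (drive(t1,depot,hub)): drop {truck_at(t1,hub)}, keep {in(p2,t1), truck_at(t3,hub)}, require {truck_at(t1,depot)}
    → {in(p2,t1), truck_at(t1,depot), truck_at(t3,hub)}
  through step 3 (drive(t1,portA,depot)): drop {truck_at(t1,depot)}, keep {in(p2,t1), truck_at(t3,hub)}, require {truck_at(t1,portA)}
    → {in(p2,t1), truck_at(t1,portA), truck_at(t3,hub)}
  through step 2 (drive(t3,whs2,hub)): drop {truck_at(t3,hub)}, keep {in(p2,t1), truck_at(t1,portA)}, require {truck_at(t3,whs2)}
    → {in(p2,t1), truck_at(t1,portA), truck_at(t3,whs2)}
  through step 1 (drive(t1,depot,portA)): drop {truck_at(t1,portA)}, keep {in(p2,t1), truck_at(t3,whs2)}, require {truck_at(t1,depot)}
    → {in(p2,t1), truck_at(t1,depot), truck_at(t3,whs2)}

== RESULT ==
["in(p2,t1)", "truck_at(t1,depot)", "truck_at(t3,whs2)"]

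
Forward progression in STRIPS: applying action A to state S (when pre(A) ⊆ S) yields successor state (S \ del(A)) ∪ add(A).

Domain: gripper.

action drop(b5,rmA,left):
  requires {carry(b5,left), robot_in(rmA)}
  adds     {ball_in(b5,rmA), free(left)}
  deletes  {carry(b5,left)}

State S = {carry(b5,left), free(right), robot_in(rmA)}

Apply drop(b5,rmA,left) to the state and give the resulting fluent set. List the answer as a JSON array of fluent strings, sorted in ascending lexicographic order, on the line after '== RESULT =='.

Progress:
  pre ⊆ S: {carry(b5,left), robot_in(rmA)} ⊆ S  — applicable
  S \ del = {free(right), robot_in(rmA)}
  ∪ add   = {ball_in(b5,rmA), free(left), free(right), robot_in(rmA)}

== RESULT ==
["ball_in(b5,rmA)", "free(left)", "free(right)", "robot_in(rmA)"]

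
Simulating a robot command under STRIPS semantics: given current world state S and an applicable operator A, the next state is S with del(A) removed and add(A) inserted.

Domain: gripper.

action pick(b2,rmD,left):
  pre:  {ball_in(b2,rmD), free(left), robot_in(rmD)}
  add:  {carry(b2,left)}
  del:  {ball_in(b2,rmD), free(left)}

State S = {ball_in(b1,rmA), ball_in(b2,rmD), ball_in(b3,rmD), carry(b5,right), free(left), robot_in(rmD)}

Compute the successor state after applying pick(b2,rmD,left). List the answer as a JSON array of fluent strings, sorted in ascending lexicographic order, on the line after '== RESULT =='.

Progress:
  pre ⊆ S: {ball_in(b2,rmD), free(left), robot_in(rmD)} ⊆ S  — applicable
  S \ del = {ball_in(b1,rmA), ball_in(b3,rmD), carry(b5,right), robot_in(rmD)}
  ∪ add   = {ball_in(b1,rmA), ball_in(b3,rmD), carry(b2,left), carry(b5,right), robot_in(rmD)}

== RESULT ==
["ball_in(b1,rmA)", "ball_in(b3,rmD)", "carry(b2,left)", "carry(b5,right)", "robot_in(rmD)"]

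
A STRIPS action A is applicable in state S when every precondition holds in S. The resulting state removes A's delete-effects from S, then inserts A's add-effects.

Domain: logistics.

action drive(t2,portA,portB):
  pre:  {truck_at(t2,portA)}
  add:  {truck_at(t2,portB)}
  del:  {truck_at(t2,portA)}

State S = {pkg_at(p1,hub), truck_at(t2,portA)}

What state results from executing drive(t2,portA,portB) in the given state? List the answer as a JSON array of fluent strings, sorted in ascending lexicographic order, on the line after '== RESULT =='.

Progress:
  pre ⊆ S: {truck_at(t2,portA)} ⊆ S  — applicable
  S \ del = {pkg_at(p1,hub)}
  ∪ add   = {pkg_at(p1,hub), truck_at(t2,portB)}

== RESULT ==
["pkg_at(p1,hub)", "truck_at(t2,portB)"]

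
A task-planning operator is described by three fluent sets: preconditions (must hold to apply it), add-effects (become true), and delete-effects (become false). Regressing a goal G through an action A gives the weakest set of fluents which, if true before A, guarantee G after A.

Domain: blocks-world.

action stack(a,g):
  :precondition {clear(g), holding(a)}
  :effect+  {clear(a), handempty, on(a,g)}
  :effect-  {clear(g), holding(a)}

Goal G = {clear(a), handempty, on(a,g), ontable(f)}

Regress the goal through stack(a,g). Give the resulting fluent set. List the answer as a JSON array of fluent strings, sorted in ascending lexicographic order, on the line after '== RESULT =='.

Regress:
  G ∩ del = {}  (empty — regression defined)
  G \ add = {clear(a), handempty, on(a,g), ontable(f)} \ {clear(a), handempty, on(a,g)} = {ontable(f)}
  ∪ pre   = {ontable(f)} ∪ {clear(g), holding(a)}
          = {clear(g), holding(a), ontable(f)}

== RESULT ==
["clear(g)", "holding(a)", "ontable(f)"]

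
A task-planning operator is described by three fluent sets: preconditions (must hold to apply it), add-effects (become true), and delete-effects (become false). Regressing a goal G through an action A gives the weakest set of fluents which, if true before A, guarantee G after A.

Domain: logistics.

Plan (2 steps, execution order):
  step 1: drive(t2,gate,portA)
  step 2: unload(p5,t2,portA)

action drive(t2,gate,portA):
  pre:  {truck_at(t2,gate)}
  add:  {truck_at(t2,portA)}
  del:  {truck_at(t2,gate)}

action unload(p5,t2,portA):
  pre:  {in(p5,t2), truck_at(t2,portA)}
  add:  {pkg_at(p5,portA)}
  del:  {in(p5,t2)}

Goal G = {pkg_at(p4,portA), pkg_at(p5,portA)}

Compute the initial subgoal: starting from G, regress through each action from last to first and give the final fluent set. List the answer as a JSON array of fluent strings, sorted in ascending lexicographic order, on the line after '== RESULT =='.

Work backward from the goal:
  through step 2 (unload(p5,t2,portA)): drop {pkg_at(p5,portA)}, keep {pkg_at(p4,portA)}, require {in(p5,t2), truck_at(t2,portA)}
    → {in(p5,t2), pkg_at(p4,portA), truck_at(t2,portA)}
  through step 1 (drive(t2,gate,portA)): drop {truck_at(t2,portA)}, keep {in(p5,t2), pkg_at(p4,portA)}, require {truck_at(t2,gate)}
    → {in(p5,t2), pkg_at(p4,portA), truck_at(t2,gate)}

== RESULT ==
["in(p5,t2)", "pkg_at(p4,portA)", "truck_at(t2,gate)"]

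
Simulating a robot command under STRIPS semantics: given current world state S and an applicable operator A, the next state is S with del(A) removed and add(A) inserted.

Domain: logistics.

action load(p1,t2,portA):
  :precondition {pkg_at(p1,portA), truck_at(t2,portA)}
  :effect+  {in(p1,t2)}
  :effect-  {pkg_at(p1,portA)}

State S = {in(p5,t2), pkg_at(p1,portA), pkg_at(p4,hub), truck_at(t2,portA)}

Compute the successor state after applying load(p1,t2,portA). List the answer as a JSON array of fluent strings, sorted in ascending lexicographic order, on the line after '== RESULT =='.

Compute (S \ del) ∪ add:
  pre ⊆ S: {pkg_at(p1,portA), truck_at(t2,portA)} ⊆ S  — applicable
  S \ del = {in(p5,t2), pkg_at(p4,hub), truck_at(t2,portA)}
  ∪ add   = {in(p1,t2), in(p5,t2), pkg_at(p4,hub), truck_at(t2,portA)}

== RESULT ==
["in(p1,t2)", "in(p5,t2)", "pkg_at(p4,hub)", "truck_at(t2,portA)"]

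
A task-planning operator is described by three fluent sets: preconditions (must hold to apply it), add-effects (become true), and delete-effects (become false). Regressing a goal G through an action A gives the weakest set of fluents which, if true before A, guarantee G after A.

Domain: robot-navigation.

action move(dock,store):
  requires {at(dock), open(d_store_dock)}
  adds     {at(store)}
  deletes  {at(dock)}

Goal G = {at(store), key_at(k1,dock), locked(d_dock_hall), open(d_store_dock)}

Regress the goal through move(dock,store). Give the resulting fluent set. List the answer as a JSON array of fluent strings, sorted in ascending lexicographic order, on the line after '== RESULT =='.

Regress:
  G ∩ del = {}  (empty — regression defined)
  G \ add = {at(store), key_at(k1,dock), locked(d_dock_hall), open(d_store_dock)} \ {at(store)} = {key_at(k1,dock), locked(d_dock_hall), open(d_store_dock)}
  ∪ pre   = {key_at(k1,dock), locked(d_dock_hall), open(d_store_dock)} ∪ {at(dock), open(d_store_dock)}
          = {at(dock), key_at(k1,dock), locked(d_dock_hall), open(d_store_dock)}

== RESULT ==
["at(dock)", "key_at(k1,dock)", "locked(d_dock_hall)", "open(d_store_dock)"]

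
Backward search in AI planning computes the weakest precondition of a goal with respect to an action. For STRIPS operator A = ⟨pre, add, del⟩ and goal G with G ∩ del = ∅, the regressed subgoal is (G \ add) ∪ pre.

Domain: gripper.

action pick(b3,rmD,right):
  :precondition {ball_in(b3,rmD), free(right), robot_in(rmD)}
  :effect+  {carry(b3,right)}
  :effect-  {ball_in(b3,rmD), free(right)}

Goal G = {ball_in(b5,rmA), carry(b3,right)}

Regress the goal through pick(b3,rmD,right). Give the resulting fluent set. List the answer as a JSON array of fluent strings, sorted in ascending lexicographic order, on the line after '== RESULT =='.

Regress:
  G ∩ del = {}  (empty — regression defined)
  G \ add = {ball_in(b5,rmA), carry(b3,right)} \ {carry(b3,right)} = {ball_in(b5,rmA)}
  ∪ pre   = {ball_in(b5,rmA)} ∪ {ball_in(b3,rmD), free(right), robot_in(rmD)}
          = {ball_in(b3,rmD), ball_in(b5,rmA), free(right), robot_in(rmD)}

== RESULT ==
["ball_in(b3,rmD)", "ball_in(b5,rmA)", "free(right)", "robot_in(rmD)"]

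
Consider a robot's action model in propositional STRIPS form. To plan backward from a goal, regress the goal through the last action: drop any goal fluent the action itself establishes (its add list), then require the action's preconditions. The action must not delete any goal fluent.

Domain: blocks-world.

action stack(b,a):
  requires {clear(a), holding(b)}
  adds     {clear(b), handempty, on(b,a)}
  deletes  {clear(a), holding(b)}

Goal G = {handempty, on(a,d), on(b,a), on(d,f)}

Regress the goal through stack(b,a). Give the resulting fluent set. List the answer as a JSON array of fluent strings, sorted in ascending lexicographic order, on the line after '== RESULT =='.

Regress:
  G ∩ del = {}  (empty — regression defined)
  G \ add = {handempty, on(a,d), on(b,a), on(d,f)} \ {clear(b), handempty, on(b,a)} = {on(a,d), on(d,f)}
  ∪ pre   = {on(a,d), on(d,f)} ∪ {clear(a), holding(b)}
          = {clear(a), holding(b), on(a,d), on(d,f)}

== RESULT ==
["clear(a)", "holding(b)", "on(a,d)", "on(d,f)"]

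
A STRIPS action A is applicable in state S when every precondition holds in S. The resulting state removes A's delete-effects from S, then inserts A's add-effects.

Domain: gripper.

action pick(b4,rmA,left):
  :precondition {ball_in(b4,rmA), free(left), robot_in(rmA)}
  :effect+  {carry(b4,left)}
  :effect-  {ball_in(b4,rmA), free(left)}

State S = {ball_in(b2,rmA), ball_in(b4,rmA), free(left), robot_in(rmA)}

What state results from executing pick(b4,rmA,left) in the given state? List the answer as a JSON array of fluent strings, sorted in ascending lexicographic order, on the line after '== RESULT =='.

Compute (S \ del) ∪ add:
  pre ⊆ S: {ball_in(b4,rmA), free(left), robot_in(rmA)} ⊆ S  — applicable
  S \ del = {ball_in(b2,rmA), robot_in(rmA)}
  ∪ add   = {ball_in(b2,rmA), carry(b4,left), robot_in(rmA)}

== RESULT ==
["ball_in(b2,rmA)", "carry(b4,left)", "robot_in(rmA)"]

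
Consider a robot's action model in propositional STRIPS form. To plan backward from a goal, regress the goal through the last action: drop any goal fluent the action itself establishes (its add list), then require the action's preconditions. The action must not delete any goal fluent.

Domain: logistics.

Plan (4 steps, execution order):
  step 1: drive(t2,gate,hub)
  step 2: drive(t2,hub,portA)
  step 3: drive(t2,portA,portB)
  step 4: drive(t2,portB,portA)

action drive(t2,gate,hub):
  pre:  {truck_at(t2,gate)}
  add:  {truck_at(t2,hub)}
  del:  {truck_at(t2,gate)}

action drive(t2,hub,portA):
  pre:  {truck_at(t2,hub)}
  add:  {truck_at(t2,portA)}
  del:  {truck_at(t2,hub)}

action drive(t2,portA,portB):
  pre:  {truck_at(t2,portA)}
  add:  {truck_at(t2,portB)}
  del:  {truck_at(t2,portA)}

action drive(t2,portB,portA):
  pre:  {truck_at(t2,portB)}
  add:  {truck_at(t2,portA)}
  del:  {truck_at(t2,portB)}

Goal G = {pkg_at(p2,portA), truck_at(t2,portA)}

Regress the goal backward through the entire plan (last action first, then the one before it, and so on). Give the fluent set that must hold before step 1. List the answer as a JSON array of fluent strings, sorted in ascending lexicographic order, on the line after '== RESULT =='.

Regress step by step:
  through step 4 (drive(t2,portB,portA)): drop {truck_at(t2,portA)}, keep {pkg_at(p2,portA)}, require {truck_at(t2,portB)}
    → {pkg_at(p2,portA), truck_at(t2,portB)}
  through step 3 (drive(t2,portA,portB)): drop {truck_at(t2,portB)}, keep {pkg_at(p2,portA)}, require {truck_at(t2,portA)}
    → {pkg_at(p2,portA), truck_at(t2,portA)}
  through step 2 (drive(t2,hub,portA)): drop {truck_at(t2,portA)}, keep {pkg_at(p2,portA)}, require {truck_at(t2,hub)}
    → {pkg_at(p2,portA), truck_at(t2,hub)}
  through step 1 (drive(t2,gate,hub)): drop {truck_at(t2,hub)}, keep {pkg_at(p2,portA)}, require {truck_at(t2,gate)}
    → {pkg_at(p2,portA), truck_at(t2,gate)}

== RESULT ==
["pkg_at(p2,portA)", "truck_at(t2,gate)"]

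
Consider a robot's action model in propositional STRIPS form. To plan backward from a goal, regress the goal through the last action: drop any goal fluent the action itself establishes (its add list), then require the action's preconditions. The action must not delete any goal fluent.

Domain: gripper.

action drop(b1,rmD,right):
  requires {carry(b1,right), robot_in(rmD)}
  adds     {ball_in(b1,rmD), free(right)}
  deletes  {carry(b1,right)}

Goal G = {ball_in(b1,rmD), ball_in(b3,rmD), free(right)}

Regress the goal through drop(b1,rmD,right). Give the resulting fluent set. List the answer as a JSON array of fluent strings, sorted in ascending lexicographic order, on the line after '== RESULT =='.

Regress:
  G ∩ del = {}  (empty — regression defined)
  G \ add = {ball_in(b1,rmD), ball_in(b3,rmD), free(right)} \ {ball_in(b1,rmD), free(right)} = {ball_in(b3,rmD)}
  ∪ pre   = {ball_in(b3,rmD)} ∪ {carry(b1,right), robot_in(rmD)}
          = {ball_in(b3,rmD), carry(b1,right), robot_in(rmD)}

== RESULT ==
["ball_in(b3,rmD)", "carry(b1,right)", "robot_in(rmD)"]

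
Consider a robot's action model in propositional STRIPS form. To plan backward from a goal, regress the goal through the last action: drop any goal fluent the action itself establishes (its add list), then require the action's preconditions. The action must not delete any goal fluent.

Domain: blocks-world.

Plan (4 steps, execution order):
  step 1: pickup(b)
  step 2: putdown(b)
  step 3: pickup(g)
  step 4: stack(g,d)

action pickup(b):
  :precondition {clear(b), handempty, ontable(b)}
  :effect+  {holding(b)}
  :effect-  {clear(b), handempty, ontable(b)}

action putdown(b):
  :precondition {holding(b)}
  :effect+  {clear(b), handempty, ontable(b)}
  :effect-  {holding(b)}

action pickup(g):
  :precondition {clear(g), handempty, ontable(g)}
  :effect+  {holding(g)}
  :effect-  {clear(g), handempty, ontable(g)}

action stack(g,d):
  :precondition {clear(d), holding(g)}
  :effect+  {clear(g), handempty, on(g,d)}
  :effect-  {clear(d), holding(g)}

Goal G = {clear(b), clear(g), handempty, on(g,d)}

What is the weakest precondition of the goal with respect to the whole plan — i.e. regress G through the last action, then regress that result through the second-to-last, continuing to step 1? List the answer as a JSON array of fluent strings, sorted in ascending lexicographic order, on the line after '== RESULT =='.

Regress step by step:
  through step 4 (stack(g,d)): drop {clear(g), handempty, on(g,d)}, keep {clear(b)}, require {clear(d), holding(g)}
    → {clear(b), clear(d), holding(g)}
  through step 3 (pickup(g)): drop {holding(g)}, keep {clear(b), clear(d)}, require {clear(g), handempty, ontable(g)}
    → {clear(b), clear(d), clear(g), handempty, ontable(g)}
  through step 2 (putdown(b)): drop {clear(b), handempty}, keep {clear(d), clear(g), ontable(g)}, require {holding(b)}
    → {clear(d), clear(g), holding(b), ontable(g)}
  through step 1 (pickup(b)): drop {holding(b)}, keep {clear(d), clear(g), ontable(g)}, require {clear(b), handempty, ontable(b)}
    → {clear(b), clear(d), clear(g), handempty, ontable(b), ontable(g)}

== RESULT ==
["clear(b)", "clear(d)", "clear(g)", "handempty", "ontable(b)", "ontable(g)"]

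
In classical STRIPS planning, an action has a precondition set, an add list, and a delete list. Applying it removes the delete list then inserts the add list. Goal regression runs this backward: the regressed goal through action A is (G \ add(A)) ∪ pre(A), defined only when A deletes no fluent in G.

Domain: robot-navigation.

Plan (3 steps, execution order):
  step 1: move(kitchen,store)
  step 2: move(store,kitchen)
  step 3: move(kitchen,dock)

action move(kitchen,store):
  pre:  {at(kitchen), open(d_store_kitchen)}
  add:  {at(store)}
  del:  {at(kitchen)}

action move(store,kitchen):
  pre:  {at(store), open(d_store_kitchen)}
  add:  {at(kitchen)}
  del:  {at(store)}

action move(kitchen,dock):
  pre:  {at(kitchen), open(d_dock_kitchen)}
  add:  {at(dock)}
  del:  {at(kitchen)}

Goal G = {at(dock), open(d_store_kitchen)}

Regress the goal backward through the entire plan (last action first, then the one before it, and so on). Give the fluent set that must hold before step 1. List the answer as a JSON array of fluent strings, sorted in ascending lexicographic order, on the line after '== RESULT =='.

Regress step by step:
  through step 3 (move(kitchen,dock)): drop {at(dock)}, keep {open(d_store_kitchen)}, require {at(kitchen), open(d_dock_kitchen)}
    → {at(kitchen), open(d_dock_kitchen), open(d_store_kitchen)}
  through step 2 (move(store,kitchen)): drop {at(kitchen)}, keep {open(d_dock_kitchen), open(d_store_kitchen)}, require {at(store), open(d_store_kitchen)}
    → {at(store), open(d_dock_kitchen), open(d_store_kitchen)}
  through step 1 (move(kitchen,store)): drop {at(store)}, keep {open(d_dock_kitchen), open(d_store_kitchen)}, require {at(kitchen), open(d_store_kitchen)}
    → {at(kitchen), open(d_dock_kitchen), open(d_store_kitchen)}

== RESULT ==
["at(kitchen)", "open(d_dock_kitchen)", "open(d_store_kitchen)"]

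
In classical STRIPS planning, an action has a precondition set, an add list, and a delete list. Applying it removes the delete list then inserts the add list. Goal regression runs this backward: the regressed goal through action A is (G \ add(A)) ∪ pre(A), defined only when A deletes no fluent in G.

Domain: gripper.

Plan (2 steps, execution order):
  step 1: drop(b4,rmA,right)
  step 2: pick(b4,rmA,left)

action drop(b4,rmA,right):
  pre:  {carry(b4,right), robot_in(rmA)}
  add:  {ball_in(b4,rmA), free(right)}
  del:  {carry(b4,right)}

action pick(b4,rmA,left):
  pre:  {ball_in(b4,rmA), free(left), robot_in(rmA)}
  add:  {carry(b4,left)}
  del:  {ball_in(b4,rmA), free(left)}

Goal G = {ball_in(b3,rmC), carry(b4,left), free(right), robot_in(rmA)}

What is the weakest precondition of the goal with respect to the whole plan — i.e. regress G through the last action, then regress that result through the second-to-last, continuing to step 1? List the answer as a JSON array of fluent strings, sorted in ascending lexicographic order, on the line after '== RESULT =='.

Regress step by step:
  through step 2 (pick(b4,rmA,left)): drop {carry(b4,left)}, keep {ball_in(b3,rmC), free(right), robot_in(rmA)}, require {ball_in(b4,rmA), free(left), robot_in(rmA)}
    → {ball_in(b3,rmC), ball_in(b4,rmA), free(left), free(right), robot_in(rmA)}
  through step 1 (drop(b4,rmA,right)): drop {ball_in(b4,rmA), free(right)}, keep {ball_in(b3,rmC), free(left), robot_in(rmA)}, require {carry(b4,right), robot_in(rmA)}
    → {ball_in(b3,rmC), carry(b4,right), free(left), robot_in(rmA)}

== RESULT ==
["ball_in(b3,rmC)", "carry(b4,right)", "free(left)", "robot_in(rmA)"]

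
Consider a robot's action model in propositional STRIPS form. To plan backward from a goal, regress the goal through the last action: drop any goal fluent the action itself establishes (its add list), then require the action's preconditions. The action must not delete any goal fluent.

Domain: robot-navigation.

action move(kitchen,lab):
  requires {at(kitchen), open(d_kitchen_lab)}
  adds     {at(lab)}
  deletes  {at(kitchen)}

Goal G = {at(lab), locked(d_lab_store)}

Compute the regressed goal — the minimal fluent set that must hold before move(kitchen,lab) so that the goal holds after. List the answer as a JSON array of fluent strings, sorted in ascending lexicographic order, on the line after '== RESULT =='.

Compute (G \ add) ∪ pre:
  G ∩ del = {}  (empty — regression defined)
  G \ add = {at(lab), locked(d_lab_store)} \ {at(lab)} = {locked(d_lab_store)}
  ∪ pre   = {locked(d_lab_store)} ∪ {at(kitchen), open(d_kitchen_lab)}
          = {at(kitchen), locked(d_lab_store), open(d_kitchen_lab)}

== RESULT ==
["at(kitchen)", "locked(d_lab_store)", "open(d_kitchen_lab)"]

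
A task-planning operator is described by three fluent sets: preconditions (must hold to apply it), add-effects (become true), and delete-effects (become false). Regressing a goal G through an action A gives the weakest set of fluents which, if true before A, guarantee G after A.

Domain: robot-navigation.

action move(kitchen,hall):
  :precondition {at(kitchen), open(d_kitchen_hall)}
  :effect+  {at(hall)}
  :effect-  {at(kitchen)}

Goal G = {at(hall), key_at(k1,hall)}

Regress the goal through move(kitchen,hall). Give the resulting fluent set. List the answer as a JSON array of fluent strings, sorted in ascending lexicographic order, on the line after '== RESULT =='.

Regress:
  G ∩ del = {}  (empty — regression defined)
  G \ add = {at(hall), key_at(k1,hall)} \ {at(hall)} = {key_at(k1,hall)}
  ∪ pre   = {key_at(k1,hall)} ∪ {at(kitchen), open(d_kitchen_hall)}
          = {at(kitchen), key_at(k1,hall), open(d_kitchen_hall)}

== RESULT ==
["at(kitchen)", "key_at(k1,hall)", "open(d_kitchen_hall)"]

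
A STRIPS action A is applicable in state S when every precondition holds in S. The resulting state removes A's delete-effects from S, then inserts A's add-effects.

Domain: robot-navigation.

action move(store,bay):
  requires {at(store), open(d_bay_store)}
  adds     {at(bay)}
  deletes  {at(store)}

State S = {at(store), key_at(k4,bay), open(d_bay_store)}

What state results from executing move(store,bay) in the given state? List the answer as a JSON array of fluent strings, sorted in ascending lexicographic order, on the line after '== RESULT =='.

Progress:
  pre ⊆ S: {at(store), open(d_bay_store)} ⊆ S  — applicable
  S \ del = {key_at(k4,bay), open(d_bay_store)}
  ∪ add   = {at(bay), key_at(k4,bay), open(d_bay_store)}

== RESULT ==
["at(bay)", "key_at(k4,bay)", "open(d_bay_store)"]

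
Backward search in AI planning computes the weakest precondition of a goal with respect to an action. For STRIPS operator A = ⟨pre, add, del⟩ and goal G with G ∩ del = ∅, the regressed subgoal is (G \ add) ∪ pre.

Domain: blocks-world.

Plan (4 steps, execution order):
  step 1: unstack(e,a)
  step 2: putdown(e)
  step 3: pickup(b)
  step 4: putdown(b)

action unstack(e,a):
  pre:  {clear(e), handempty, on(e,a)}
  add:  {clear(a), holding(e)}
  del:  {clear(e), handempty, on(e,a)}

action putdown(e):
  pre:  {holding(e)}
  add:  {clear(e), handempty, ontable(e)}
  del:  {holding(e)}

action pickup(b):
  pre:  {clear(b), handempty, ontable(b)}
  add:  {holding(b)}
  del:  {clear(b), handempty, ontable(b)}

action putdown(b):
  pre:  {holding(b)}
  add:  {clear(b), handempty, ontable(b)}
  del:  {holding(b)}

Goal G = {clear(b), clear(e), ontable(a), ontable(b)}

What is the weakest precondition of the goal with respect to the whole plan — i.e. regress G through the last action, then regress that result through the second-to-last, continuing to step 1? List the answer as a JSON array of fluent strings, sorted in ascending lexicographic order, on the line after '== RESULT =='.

Work backward from the goal:
  through step 4 (putdown(b)): drop {clear(b), ontable(b)}, keep {clear(e), ontable(a)}, require {holding(b)}
    → {clear(e), holding(b), ontable(a)}
  through step 3 (pickup(b)): drop {holding(b)}, keep {clear(e), ontable(a)}, require {clear(b), handempty, ontable(b)}
    → {clear(b), clear(e), handempty, ontable(a), ontable(b)}
  through step 2 (putdown(e)): drop {clear(e), handempty}, keep {clear(b), ontable(a), ontable(b)}, require {holding(e)}
    → {clear(b), holding(e), ontable(a), ontable(b)}
  through step 1 (unstack(e,a)): drop {holding(e)}, keep {clear(b), ontable(a), ontable(b)}, require {clear(e), handempty, on(e,a)}
    → {clear(b), clear(e), handempty, on(e,a), ontable(a), ontable(b)}

== RESULT ==
["clear(b)", "clear(e)", "handempty", "on(e,a)", "ontable(a)", "ontable(b)"]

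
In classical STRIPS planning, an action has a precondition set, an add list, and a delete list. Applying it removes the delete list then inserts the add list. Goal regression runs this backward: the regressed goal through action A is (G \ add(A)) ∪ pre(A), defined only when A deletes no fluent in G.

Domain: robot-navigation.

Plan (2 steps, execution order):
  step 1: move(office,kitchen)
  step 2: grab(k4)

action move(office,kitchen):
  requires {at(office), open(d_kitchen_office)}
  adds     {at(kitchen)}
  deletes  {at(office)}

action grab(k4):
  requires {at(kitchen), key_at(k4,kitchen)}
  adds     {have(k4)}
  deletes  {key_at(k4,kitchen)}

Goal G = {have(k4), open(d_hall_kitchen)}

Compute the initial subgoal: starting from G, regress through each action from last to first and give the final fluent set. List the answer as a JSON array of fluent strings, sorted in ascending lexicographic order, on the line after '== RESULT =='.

Work backward from the goal:
  through step 2 (grab(k4)): drop {have(k4)}, keep {open(d_hall_kitchen)}, require {at(kitchen), key_at(k4,kitchen)}
    → {at(kitchen), key_at(k4,kitchen), open(d_hall_kitchen)}
  through step 1 (move(office,kitchen)): drop {at(kitchen)}, keep {key_at(k4,kitchen), open(d_hall_kitchen)}, require {at(office), open(d_kitchen_office)}
    → {at(office), key_at(k4,kitchen), open(d_hall_kitchen), open(d_kitchen_office)}

== RESULT ==
["at(office)", "key_at(k4,kitchen)", "open(d_hall_kitchen)", "open(d_kitchen_office)"]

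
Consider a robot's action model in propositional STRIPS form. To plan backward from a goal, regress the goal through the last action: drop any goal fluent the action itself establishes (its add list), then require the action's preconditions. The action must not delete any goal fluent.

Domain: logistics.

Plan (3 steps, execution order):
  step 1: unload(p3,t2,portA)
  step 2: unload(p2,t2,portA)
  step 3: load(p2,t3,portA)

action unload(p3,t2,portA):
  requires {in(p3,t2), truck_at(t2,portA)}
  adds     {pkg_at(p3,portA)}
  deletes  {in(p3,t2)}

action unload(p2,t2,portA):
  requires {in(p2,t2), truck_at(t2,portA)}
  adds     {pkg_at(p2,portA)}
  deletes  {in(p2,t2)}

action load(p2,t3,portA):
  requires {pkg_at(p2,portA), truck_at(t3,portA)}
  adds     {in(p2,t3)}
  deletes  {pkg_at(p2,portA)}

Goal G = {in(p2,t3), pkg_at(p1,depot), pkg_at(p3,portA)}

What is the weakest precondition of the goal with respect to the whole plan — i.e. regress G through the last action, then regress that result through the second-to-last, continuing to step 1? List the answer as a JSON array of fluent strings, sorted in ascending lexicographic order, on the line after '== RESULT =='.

Work backward from the goal:
  through step 3 (load(p2,t3,portA)): drop {in(p2,t3)}, keep {pkg_at(p1,depot), pkg_at(p3,portA)}, require {pkg_at(p2,portA), truck_at(t3,portA)}
    → {pkg_at(p1,depot), pkg_at(p2,portA), pkg_at(p3,portA), truck_at(t3,portA)}
  through step 2 (unload(p2,t2,portA)): drop {pkg_at(p2,portA)}, keep {pkg_at(p1,depot), pkg_at(p3,portA), truck_at(t3,portA)}, require {in(p2,t2), truck_at(t2,portA)}
    → {in(p2,t2), pkg_at(p1,depot), pkg_at(p3,portA), truck_at(t2,portA), truck_at(t3,portA)}
  through step 1 (unload(p3,t2,portA)): drop {pkg_at(p3,portA)}, keep {in(p2,t2), pkg_at(p1,depot), truck_at(t2,portA), truck_at(t3,portA)}, require {in(p3,t2), truck_at(t2,portA)}
    → {in(p2,t2), in(p3,t2), pkg_at(p1,depot), truck_at(t2,portA), truck_at(t3,portA)}

== RESULT ==
["in(p2,t2)", "in(p3,t2)", "pkg_at(p1,depot)", "truck_at(t2,portA)", "truck_at(t3,portA)"]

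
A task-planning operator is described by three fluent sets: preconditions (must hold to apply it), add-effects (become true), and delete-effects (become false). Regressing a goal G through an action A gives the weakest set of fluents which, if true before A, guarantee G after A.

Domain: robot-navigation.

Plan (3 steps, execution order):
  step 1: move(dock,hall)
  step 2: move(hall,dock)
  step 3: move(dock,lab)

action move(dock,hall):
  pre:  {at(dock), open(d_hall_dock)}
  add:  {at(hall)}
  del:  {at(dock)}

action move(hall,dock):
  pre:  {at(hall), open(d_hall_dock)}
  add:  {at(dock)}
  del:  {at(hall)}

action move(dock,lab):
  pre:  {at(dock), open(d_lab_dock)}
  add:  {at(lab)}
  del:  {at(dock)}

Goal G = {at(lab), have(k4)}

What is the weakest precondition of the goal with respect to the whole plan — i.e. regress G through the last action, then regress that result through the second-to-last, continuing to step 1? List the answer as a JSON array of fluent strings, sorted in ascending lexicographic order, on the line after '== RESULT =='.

Work backward from the goal:
  through step 3 (move(dock,lab)): drop {at(lab)}, keep {have(k4)}, require {at(dock), open(d_lab_dock)}
    → {at(dock), have(k4), open(d_lab_dock)}
  through step 2 (move(hall,dock)): drop {at(dock)}, keep {have(k4), open(d_lab_dock)}, require {at(hall), open(d_hall_dock)}
    → {at(hall), have(k4), open(d_hall_dock), open(d_lab_dock)}
  through step 1 (move(dock,hall)): drop {at(hall)}, keep {have(k4), open(d_hall_dock), open(d_lab_dock)}, require {at(dock), open(d_hall_dock)}
    → {at(dock), have(k4), open(d_hall_dock), open(d_lab_dock)}

== RESULT ==
["at(dock)", "have(k4)", "open(d_hall_dock)", "open(d_lab_dock)"]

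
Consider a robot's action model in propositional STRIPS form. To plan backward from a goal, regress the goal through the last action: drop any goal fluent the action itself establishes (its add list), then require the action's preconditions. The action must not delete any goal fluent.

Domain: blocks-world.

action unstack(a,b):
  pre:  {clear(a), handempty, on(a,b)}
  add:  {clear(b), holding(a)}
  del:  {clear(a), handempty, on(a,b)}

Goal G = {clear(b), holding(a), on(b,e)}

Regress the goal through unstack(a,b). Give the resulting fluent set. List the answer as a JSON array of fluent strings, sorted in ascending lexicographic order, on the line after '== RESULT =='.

Compute (G \ add) ∪ pre:
  G ∩ del = {}  (empty — regression defined)
  G \ add = {clear(b), holding(a), on(b,e)} \ {clear(b), holding(a)} = {on(b,e)}
  ∪ pre   = {on(b,e)} ∪ {clear(a), handempty, on(a,b)}
          = {clear(a), handempty, on(a,b), on(b,e)}

== RESULT ==
["clear(a)", "handempty", "on(a,b)", "on(b,e)"]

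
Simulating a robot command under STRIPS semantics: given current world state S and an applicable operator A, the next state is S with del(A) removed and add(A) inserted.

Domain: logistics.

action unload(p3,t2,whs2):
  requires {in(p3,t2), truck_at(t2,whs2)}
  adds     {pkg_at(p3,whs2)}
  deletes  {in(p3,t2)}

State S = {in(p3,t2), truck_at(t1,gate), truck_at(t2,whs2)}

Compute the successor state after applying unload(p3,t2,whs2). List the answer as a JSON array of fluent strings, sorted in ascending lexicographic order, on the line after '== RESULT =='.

Compute (S \ del) ∪ add:
  pre ⊆ S: {in(p3,t2), truck_at(t2,whs2)} ⊆ S  — applicable
  S \ del = {truck_at(t1,gate), truck_at(t2,whs2)}
  ∪ add   = {pkg_at(p3,whs2), truck_at(t1,gate), truck_at(t2,whs2)}

== RESULT ==
["pkg_at(p3,whs2)", "truck_at(t1,gate)", "truck_at(t2,whs2)"]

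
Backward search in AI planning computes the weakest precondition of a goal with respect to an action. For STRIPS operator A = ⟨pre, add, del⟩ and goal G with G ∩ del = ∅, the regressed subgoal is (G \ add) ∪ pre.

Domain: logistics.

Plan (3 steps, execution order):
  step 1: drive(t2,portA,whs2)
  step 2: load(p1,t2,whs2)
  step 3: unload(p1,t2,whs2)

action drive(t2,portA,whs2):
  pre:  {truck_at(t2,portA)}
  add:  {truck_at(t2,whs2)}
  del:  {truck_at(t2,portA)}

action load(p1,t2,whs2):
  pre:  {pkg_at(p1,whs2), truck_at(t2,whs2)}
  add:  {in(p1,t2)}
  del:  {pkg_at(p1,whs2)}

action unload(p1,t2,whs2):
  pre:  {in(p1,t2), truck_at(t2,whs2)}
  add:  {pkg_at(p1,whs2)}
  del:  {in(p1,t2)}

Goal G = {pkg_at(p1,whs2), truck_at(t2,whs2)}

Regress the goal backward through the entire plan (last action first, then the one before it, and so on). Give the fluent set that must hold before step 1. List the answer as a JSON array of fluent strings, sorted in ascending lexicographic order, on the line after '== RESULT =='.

Work backward from the goal:
  through step 3 (unload(p1,t2,whs2)): drop {pkg_at(p1,whs2)}, keep {truck_at(t2,whs2)}, require {in(p1,t2), truck_at(t2,whs2)}
    → {in(p1,t2), truck_at(t2,whs2)}
  through step 2 (load(p1,t2,whs2)): drop {in(p1,t2)}, keep {truck_at(t2,whs2)}, require {pkg_at(p1,whs2), truck_at(t2,whs2)}
    → {pkg_at(p1,whs2), truck_at(t2,whs2)}
  through step 1 (drive(t2,portA,whs2)): drop {truck_at(t2,whs2)}, keep {pkg_at(p1,whs2)}, require {truck_at(t2,portA)}
    → {pkg_at(p1,whs2), truck_at(t2,portA)}

== RESULT ==
["pkg_at(p1,whs2)", "truck_at(t2,portA)"]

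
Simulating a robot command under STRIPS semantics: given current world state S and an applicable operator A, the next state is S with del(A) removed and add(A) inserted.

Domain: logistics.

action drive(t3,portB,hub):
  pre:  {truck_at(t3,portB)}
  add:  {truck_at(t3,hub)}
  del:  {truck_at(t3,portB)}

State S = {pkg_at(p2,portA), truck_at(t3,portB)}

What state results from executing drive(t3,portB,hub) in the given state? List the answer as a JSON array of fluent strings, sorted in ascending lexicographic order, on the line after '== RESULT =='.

Progress:
  pre ⊆ S: {truck_at(t3,portB)} ⊆ S  — applicable
  S \ del = {pkg_at(p2,portA)}
  ∪ add   = {pkg_at(p2,portA), truck_at(t3,hub)}

== RESULT ==
["pkg_at(p2,portA)", "truck_at(t3,hub)"]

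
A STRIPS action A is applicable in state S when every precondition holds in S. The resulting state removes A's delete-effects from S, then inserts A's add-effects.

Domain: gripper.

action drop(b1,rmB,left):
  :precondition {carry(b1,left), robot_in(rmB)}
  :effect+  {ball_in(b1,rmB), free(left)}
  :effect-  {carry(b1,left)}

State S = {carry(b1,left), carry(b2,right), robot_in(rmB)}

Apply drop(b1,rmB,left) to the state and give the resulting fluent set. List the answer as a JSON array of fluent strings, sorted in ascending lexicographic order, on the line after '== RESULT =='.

Progress:
  pre ⊆ S: {carry(b1,left), robot_in(rmB)} ⊆ S  — applicable
  S \ del = {carry(b2,right), robot_in(rmB)}
  ∪ add   = {ball_in(b1,rmB), carry(b2,right), free(left), robot_in(rmB)}

== RESULT ==
["ball_in(b1,rmB)", "carry(b2,right)", "free(left)", "robot_in(rmB)"]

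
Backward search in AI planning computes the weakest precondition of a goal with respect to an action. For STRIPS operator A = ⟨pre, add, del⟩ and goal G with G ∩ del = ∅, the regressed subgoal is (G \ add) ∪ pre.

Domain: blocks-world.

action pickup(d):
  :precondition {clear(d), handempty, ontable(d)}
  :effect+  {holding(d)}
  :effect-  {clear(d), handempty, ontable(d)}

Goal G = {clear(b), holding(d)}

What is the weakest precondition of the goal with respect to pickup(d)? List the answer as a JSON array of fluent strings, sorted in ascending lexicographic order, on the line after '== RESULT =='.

Regress:
  G ∩ del = {}  (empty — regression defined)
  G \ add = {clear(b), holding(d)} \ {holding(d)} = {clear(b)}
  ∪ pre   = {clear(b)} ∪ {clear(d), handempty, ontable(d)}
          = {clear(b), clear(d), handempty, ontable(d)}

== RESULT ==
["clear(b)", "clear(d)", "handempty", "ontable(d)"]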